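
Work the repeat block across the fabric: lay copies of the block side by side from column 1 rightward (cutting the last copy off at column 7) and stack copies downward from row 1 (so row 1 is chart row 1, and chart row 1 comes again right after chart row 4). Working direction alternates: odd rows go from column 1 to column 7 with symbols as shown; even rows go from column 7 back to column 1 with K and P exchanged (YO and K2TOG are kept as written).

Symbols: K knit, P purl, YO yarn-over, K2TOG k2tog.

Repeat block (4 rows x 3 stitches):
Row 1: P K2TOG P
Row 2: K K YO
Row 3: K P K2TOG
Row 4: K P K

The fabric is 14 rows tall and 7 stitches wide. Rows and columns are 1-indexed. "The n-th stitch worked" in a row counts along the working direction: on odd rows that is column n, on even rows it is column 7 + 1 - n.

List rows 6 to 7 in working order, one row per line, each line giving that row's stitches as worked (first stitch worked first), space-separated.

Row 6: chart row 2, WS - tiled (columns 1-7): K K YO K K YO K; work from column 7 back to 1 with K<->P swapped.
Row 7: chart row 3, RS - tile across columns 1-7 and work as-is.

Result:
P YO P P YO P P
K P K2TOG K P K2TOG K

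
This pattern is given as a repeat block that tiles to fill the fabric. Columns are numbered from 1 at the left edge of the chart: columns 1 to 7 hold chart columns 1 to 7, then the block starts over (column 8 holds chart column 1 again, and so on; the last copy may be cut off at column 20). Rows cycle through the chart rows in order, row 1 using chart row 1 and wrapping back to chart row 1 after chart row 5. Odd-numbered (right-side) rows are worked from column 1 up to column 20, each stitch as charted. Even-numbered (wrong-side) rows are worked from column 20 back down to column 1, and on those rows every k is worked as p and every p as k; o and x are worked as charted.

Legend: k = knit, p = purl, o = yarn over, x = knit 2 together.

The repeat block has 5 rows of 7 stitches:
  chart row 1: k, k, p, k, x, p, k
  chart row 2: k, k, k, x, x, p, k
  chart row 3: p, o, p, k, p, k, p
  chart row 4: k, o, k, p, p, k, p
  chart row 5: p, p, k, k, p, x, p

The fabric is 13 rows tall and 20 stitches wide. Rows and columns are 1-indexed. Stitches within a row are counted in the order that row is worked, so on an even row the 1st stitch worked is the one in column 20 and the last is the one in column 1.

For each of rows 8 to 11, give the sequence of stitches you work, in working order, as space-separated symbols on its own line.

Row 8: chart row 3, WS - tiled (columns 1-20): p o p k p k p p o p k p k p p o p k p k; work from column 20 back to 1 with k<->p swapped.
Row 9: chart row 4, RS - tile across columns 1-20 and work as-is.
Row 10: chart row 5, WS - tiled (columns 1-20): p p k k p x p p p k k p x p p p k k p x; work from column 20 back to 1 with k<->p swapped.
Row 11: chart row 1, RS - tile across columns 1-20 and work as-is.

Result:
p k p k o k k p k p k o k k p k p k o k
k o k p p k p k o k p p k p k o k p p k
x k p p k k k x k p p k k k x k p p k k
k k p k x p k k k p k x p k k k p k x p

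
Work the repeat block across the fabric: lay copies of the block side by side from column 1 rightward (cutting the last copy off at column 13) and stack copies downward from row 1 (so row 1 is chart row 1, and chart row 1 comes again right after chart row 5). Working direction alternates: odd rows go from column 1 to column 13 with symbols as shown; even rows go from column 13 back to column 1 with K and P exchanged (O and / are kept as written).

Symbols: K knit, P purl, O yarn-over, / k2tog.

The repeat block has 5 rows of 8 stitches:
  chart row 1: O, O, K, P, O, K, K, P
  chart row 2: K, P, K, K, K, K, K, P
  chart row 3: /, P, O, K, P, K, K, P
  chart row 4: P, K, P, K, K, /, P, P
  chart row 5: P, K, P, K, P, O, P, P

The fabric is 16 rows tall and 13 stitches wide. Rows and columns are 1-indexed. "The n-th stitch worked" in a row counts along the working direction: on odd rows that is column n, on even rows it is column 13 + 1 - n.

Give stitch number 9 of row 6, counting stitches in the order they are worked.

Row 6 uses chart row ((6-1) mod 5)+1 = 1. Row 6 is even, so WS.
Chart row 1 tiled across columns 1-13: O O K P O K K P O O K P O
WS row: flip the tiled sequence (start at column 13) and apply K<->P; O and / stay.
Row 6 as worked: O K P O O K P P O K P O O
Stitch 9 in working order -> O

Stitch:
O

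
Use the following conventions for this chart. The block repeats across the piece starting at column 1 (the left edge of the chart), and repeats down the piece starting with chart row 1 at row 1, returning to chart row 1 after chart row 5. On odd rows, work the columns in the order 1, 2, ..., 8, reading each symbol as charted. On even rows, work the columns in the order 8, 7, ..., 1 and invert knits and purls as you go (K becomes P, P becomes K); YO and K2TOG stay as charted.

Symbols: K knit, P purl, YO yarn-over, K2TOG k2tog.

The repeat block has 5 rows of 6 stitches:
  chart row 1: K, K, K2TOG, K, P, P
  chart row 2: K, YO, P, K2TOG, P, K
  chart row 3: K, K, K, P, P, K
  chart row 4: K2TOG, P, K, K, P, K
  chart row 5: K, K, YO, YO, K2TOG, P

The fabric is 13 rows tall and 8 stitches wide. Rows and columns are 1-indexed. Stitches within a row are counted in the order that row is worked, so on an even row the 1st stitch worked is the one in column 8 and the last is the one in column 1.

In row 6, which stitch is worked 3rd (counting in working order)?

Row 6: (6-1) mod 5 = 0, so use chart row 1. Even row -> WS.
Chart row 1 tiled across columns 1-8: K K K2TOG K P P K K
WS row: flip the tiled sequence (start at column 8) and apply K<->P; YO and K2TOG stay.
Row 6 as worked: P P K K P K2TOG P P
The 3rd stitch worked is K.

Stitch:
K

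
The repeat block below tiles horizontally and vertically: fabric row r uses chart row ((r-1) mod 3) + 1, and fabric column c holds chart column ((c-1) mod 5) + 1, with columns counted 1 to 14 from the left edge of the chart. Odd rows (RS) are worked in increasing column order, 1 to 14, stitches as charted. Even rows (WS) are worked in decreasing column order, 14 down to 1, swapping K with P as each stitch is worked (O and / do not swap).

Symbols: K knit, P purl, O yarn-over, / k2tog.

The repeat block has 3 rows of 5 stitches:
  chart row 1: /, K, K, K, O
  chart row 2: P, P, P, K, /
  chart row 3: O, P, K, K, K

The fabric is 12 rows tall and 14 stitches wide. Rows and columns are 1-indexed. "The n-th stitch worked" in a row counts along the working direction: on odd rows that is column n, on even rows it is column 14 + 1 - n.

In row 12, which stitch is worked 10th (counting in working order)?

For row 12: chart row = ((12-1) mod 3) + 1 = 3; this is a WS (even) row.
Chart row 3 tiled across columns 1-14: O P K K K O P K K K O P K K
Wrong side: read the tiled row from column 14 down to 1 and exchange K with P (leave O, /).
Row 12 as worked: P P K O P P P K O P P P K O
Stitch 10 in working order -> P

== STITCH ==
P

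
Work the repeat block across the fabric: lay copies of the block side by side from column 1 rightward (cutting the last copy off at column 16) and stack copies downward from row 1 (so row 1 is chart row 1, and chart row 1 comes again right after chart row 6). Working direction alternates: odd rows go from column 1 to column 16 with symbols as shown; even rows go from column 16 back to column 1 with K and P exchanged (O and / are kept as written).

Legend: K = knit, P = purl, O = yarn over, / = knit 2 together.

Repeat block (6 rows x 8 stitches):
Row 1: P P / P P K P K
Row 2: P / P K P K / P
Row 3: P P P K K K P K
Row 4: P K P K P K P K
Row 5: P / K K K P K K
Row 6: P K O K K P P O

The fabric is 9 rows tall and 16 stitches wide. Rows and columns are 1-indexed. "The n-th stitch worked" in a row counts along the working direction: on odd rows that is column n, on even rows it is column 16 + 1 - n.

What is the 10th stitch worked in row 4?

For row 4: chart row = ((4-1) mod 6) + 1 = 4; this is a WS (even) row.
Chart row 4 tiled across columns 1-16: P K P K P K P K P K P K P K P K
Wrong side: read the tiled row from column 16 down to 1 and exchange K with P (leave O, /).
Row 4 as worked: P K P K P K P K P K P K P K P K
The 10th stitch worked is K.

Stitch:
K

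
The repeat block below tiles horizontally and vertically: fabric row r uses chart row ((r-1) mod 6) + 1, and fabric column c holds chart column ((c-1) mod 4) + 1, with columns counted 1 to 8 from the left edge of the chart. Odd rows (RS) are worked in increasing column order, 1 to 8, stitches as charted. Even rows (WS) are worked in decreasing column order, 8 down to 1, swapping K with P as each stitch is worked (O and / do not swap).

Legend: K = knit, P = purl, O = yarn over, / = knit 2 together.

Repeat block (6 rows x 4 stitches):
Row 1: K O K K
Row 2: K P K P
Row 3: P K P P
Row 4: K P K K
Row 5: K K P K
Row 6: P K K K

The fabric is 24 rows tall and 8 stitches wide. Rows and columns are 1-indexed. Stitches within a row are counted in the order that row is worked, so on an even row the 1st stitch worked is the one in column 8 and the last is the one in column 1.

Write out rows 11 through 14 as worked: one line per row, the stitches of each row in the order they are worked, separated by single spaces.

Row 11: chart row 5, RS - tile across columns 1-8 and work as-is.
Row 12: chart row 6, WS - tiled (columns 1-8): P K K K P K K K; work from column 8 back to 1 with K<->P swapped.
Row 13: chart row 1, RS - tile across columns 1-8 and work as-is.
Row 14: chart row 2, WS - tiled (columns 1-8): K P K P K P K P; work from column 8 back to 1 with K<->P swapped.

Result:
K K P K K K P K
P P P K P P P K
K O K K K O K K
K P K P K P K P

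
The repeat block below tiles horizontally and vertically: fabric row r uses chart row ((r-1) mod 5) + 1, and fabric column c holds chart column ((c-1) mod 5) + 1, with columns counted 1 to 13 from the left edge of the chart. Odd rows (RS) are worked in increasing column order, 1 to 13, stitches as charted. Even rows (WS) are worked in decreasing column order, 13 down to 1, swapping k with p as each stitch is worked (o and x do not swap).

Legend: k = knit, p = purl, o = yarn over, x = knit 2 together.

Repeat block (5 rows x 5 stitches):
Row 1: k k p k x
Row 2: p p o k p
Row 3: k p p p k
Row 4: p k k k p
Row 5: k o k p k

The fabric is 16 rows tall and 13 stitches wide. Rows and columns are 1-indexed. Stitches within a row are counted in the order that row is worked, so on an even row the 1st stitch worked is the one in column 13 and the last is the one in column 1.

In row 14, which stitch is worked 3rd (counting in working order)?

Stitch:
k

Derivation:
Row 14: (14-1) mod 5 = 3, so use chart row 4. Even row -> WS.
Chart row 4 tiled across columns 1-13: p k k k p p k k k p p k k
WS row: flip the tiled sequence (start at column 13) and apply k<->p; o and x stay.
Row 14 as worked: p p k k p p p k k p p p k
The 3rd stitch worked is k.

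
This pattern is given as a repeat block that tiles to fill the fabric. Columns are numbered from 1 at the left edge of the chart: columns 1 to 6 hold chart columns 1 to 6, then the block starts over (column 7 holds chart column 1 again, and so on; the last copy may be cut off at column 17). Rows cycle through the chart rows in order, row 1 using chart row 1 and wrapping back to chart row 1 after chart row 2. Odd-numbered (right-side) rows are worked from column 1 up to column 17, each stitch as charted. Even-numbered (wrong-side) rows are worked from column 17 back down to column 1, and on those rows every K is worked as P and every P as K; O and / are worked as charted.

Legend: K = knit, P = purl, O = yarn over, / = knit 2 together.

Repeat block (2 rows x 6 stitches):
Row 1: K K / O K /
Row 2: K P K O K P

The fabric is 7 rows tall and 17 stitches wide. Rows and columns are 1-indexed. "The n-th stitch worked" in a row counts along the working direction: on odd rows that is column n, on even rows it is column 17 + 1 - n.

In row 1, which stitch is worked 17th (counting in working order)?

Result:
K

Derivation:
For row 1: chart row = ((1-1) mod 2) + 1 = 1; this is a RS (odd) row.
Chart row 1 tiled across columns 1-17: K K / O K / K K / O K / K K / O K
RS: work column 1 to column 17, symbols as charted — the tiled row is the row as worked.
The 17th stitch worked is K.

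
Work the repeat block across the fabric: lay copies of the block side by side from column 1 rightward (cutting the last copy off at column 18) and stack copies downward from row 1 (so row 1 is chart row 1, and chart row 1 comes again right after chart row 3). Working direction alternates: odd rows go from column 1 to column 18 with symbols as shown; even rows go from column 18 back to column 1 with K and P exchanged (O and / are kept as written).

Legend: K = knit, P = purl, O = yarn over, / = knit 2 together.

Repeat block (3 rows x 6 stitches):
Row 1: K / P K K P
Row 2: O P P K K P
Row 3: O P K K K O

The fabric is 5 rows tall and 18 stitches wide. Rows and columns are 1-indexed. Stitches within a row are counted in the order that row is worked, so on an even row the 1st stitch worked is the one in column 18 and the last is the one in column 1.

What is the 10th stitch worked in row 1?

Result:
K

Derivation:
Row 1: (1-1) mod 3 = 0, so use chart row 1. Odd row -> RS.
Chart row 1 tiled across columns 1-18: K / P K K P K / P K K P K / P K K P
RS row: no reversal, no swap; stitch n worked = column n.
Stitch 10 in working order -> K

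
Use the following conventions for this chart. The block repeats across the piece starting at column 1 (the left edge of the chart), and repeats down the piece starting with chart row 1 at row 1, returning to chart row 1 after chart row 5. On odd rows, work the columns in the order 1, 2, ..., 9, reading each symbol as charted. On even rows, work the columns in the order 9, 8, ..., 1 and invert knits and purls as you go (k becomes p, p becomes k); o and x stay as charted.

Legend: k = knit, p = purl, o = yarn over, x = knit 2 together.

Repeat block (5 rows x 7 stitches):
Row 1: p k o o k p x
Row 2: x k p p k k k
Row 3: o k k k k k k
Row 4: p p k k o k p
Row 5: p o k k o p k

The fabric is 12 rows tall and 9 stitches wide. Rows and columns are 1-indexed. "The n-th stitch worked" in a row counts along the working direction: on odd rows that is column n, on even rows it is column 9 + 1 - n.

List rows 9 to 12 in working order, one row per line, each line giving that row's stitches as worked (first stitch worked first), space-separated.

Row 9: chart row 4, RS - tile across columns 1-9 and work as-is.
Row 10: chart row 5, WS - tiled (columns 1-9): p o k k o p k p o; work from column 9 back to 1 with k<->p swapped.
Row 11: chart row 1, RS - tile across columns 1-9 and work as-is.
Row 12: chart row 2, WS - tiled (columns 1-9): x k p p k k k x k; work from column 9 back to 1 with k<->p swapped.

== ROWS AS WORKED ==
p p k k o k p p p
o k p k o p p o k
p k o o k p x p k
p x p p p k k p x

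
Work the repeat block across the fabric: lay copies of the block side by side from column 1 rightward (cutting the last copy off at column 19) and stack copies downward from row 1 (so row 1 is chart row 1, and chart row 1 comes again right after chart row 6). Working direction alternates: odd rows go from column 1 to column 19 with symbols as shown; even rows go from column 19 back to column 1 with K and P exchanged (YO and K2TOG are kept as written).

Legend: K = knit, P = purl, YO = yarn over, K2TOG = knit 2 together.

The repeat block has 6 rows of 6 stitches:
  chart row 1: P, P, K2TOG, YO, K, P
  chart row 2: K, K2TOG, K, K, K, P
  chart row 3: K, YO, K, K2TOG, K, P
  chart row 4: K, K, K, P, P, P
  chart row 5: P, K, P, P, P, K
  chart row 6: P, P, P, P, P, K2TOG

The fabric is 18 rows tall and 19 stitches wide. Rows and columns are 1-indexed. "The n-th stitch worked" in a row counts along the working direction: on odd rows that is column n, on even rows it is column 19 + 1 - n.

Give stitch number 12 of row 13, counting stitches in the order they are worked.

Row 13: (13-1) mod 6 = 0, so use chart row 1. Odd row -> RS.
Chart row 1 tiled across columns 1-19: P P K2TOG YO K P P P K2TOG YO K P P P K2TOG YO K P P
Right side: take the tiled row as-is (worked left to right from column 1).
Counting 12 along the worked row gives P.

Result:
P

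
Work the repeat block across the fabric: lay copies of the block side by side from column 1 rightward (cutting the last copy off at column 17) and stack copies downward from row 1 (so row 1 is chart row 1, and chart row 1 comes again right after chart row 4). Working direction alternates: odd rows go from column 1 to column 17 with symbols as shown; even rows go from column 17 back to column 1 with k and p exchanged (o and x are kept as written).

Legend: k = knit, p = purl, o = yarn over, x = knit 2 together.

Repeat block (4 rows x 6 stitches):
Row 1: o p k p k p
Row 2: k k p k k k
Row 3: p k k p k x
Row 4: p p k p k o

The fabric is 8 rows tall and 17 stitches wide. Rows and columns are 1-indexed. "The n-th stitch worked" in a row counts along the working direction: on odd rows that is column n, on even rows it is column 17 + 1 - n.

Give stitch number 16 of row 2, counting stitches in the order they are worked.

Stitch:
p

Derivation:
Row 2 uses chart row ((2-1) mod 4)+1 = 2. Row 2 is even, so WS.
Chart row 2 tiled across columns 1-17: k k p k k k k k p k k k k k p k k
Wrong side: read the tiled row from column 17 down to 1 and exchange k with p (leave o, x).
Row 2 as worked: p p k p p p p p k p p p p p k p p
Counting 16 along the worked row gives p.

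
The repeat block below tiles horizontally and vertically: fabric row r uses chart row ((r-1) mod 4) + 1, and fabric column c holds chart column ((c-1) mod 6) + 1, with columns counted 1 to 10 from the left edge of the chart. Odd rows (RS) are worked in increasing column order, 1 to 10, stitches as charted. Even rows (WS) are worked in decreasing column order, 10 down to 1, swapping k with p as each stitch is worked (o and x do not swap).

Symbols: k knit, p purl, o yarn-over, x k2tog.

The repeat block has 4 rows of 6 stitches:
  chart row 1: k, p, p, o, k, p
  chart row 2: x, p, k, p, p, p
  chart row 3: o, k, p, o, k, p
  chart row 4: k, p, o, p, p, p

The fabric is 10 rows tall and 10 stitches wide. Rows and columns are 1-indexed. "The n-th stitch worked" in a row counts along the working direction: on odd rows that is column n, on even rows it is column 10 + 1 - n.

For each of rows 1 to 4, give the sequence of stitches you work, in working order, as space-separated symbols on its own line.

Result:
k p p o k p k p p o
k p k x k k k p k x
o k p o k p o k p o
k o k p k k k o k p

Derivation:
Row 1: chart row 1, RS - tile across columns 1-10 and work as-is.
Row 2: chart row 2, WS - tiled (columns 1-10): x p k p p p x p k p; work from column 10 back to 1 with k<->p swapped.
Row 3: chart row 3, RS - tile across columns 1-10 and work as-is.
Row 4: chart row 4, WS - tiled (columns 1-10): k p o p p p k p o p; work from column 10 back to 1 with k<->p swapped.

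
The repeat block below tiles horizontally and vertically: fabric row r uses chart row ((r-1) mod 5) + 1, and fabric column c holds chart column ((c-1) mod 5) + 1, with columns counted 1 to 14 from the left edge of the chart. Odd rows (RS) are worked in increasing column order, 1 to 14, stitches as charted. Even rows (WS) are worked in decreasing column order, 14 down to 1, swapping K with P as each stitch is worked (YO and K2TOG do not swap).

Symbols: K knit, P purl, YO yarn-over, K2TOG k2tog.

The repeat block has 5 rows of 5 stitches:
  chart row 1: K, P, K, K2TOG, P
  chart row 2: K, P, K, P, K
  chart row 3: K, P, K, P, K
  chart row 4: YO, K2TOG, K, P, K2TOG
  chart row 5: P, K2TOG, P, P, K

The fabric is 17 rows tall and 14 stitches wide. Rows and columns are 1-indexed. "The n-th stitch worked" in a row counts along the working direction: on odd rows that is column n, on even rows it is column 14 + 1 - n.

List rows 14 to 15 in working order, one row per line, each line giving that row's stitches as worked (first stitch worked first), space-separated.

Rows as worked:
K P K2TOG YO K2TOG K P K2TOG YO K2TOG K P K2TOG YO
P K2TOG P P K P K2TOG P P K P K2TOG P P

Derivation:
Row 14: chart row 4, WS - tiled (columns 1-14): YO K2TOG K P K2TOG YO K2TOG K P K2TOG YO K2TOG K P; work from column 14 back to 1 with K<->P swapped.
Row 15: chart row 5, RS - tile across columns 1-14 and work as-is.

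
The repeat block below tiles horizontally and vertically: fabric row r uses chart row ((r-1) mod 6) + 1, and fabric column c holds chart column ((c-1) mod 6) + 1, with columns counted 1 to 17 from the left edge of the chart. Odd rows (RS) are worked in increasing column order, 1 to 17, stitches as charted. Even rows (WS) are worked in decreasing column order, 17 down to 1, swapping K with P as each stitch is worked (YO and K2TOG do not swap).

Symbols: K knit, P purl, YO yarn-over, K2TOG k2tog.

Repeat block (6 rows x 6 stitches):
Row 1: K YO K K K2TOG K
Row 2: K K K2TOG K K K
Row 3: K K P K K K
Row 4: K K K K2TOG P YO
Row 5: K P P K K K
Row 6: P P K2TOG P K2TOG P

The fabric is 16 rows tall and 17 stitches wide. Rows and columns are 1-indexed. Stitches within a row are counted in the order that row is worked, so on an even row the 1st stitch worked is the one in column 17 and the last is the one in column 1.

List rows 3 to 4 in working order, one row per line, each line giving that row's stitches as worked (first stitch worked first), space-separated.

Result:
K K P K K K K K P K K K K K P K K
K K2TOG P P P YO K K2TOG P P P YO K K2TOG P P P

Derivation:
Row 3: chart row 3, RS - tile across columns 1-17 and work as-is.
Row 4: chart row 4, WS - tiled (columns 1-17): K K K K2TOG P YO K K K K2TOG P YO K K K K2TOG P; work from column 17 back to 1 with K<->P swapped.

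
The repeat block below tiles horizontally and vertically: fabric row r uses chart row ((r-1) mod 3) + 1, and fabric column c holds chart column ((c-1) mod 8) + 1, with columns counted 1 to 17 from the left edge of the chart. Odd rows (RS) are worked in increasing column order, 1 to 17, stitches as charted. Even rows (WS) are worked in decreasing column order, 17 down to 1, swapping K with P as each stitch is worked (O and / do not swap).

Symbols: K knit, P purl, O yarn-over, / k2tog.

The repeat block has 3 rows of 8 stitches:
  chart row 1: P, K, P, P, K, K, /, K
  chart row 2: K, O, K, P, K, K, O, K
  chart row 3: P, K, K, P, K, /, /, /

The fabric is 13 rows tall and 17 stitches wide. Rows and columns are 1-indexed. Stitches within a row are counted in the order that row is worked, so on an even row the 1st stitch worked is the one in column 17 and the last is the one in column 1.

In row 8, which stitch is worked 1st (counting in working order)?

For row 8: chart row = ((8-1) mod 3) + 1 = 2; this is a WS (even) row.
Chart row 2 tiled across columns 1-17: K O K P K K O K K O K P K K O K K
Wrong side: read the tiled row from column 17 down to 1 and exchange K with P (leave O, /).
Row 8 as worked: P P O P P K P O P P O P P K P O P
Stitch 1 in working order -> P

Result:
P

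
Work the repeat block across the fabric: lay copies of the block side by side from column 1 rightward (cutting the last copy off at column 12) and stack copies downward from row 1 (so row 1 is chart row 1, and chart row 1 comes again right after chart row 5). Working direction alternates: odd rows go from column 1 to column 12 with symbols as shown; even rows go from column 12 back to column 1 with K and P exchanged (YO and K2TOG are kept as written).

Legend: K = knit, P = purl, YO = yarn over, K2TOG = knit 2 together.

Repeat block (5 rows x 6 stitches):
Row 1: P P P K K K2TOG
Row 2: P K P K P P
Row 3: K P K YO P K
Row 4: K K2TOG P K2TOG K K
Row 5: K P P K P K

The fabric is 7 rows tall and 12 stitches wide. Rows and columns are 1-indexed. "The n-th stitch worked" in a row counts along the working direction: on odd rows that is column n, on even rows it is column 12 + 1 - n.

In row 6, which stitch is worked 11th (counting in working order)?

For row 6: chart row = ((6-1) mod 5) + 1 = 1; this is a WS (even) row.
Chart row 1 tiled across columns 1-12: P P P K K K2TOG P P P K K K2TOG
WS: work from column 12 back to column 1 (reverse the tiled row), swapping K<->P (YO and K2TOG unchanged).
Row 6 as worked: K2TOG P P K K K K2TOG P P K K K
The 11th stitch worked is K.

Stitch:
K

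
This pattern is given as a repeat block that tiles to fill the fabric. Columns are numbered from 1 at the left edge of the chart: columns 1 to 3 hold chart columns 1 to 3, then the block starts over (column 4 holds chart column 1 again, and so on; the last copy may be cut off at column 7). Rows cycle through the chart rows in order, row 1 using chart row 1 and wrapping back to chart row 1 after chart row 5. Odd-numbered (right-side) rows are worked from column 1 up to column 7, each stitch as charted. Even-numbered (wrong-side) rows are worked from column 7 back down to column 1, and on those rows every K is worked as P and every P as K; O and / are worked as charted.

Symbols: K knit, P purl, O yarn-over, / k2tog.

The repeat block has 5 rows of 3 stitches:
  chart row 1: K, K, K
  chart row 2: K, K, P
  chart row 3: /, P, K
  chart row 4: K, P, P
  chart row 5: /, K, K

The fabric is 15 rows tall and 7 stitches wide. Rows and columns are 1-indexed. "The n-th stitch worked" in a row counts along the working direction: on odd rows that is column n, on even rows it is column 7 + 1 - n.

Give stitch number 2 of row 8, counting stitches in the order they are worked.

Stitch:
P

Derivation:
Row 8 uses chart row ((8-1) mod 5)+1 = 3. Row 8 is even, so WS.
Chart row 3 tiled across columns 1-7: / P K / P K /
WS row: flip the tiled sequence (start at column 7) and apply K<->P; O and / stay.
Row 8 as worked: / P K / P K /
Counting 2 along the worked row gives P.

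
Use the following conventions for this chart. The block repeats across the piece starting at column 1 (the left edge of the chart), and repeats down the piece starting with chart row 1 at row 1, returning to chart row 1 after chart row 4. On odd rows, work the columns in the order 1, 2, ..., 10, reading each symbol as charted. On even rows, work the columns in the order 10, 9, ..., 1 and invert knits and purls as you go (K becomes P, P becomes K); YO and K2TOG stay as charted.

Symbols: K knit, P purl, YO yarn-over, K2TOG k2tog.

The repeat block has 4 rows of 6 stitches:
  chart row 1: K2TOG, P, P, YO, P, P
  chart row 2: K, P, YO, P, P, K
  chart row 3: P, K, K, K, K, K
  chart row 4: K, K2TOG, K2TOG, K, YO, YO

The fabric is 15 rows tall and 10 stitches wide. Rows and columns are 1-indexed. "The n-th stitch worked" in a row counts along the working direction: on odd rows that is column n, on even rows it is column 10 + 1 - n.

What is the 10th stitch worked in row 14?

Stitch:
P

Derivation:
For row 14: chart row = ((14-1) mod 4) + 1 = 2; this is a WS (even) row.
Chart row 2 tiled across columns 1-10: K P YO P P K K P YO P
WS row: flip the tiled sequence (start at column 10) and apply K<->P; YO and K2TOG stay.
Row 14 as worked: K YO K P P K K YO K P
Stitch 10 in working order -> P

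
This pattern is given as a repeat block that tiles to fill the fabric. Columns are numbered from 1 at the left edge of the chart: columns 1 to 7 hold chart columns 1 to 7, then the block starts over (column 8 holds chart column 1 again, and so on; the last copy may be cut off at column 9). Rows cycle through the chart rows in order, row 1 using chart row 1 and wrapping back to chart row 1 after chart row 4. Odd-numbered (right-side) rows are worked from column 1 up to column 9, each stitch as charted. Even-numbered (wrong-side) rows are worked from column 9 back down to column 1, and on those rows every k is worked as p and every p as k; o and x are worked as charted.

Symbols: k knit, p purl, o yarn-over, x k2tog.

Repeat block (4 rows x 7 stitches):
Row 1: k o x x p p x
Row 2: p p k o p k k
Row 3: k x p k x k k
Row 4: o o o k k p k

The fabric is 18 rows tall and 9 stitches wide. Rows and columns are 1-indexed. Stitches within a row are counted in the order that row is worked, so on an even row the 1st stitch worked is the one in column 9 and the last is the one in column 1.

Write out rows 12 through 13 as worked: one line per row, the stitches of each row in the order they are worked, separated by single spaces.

Rows as worked:
o o p k p p o o o
k o x x p p x k o

Derivation:
Row 12: chart row 4, WS - tiled (columns 1-9): o o o k k p k o o; work from column 9 back to 1 with k<->p swapped.
Row 13: chart row 1, RS - tile across columns 1-9 and work as-is.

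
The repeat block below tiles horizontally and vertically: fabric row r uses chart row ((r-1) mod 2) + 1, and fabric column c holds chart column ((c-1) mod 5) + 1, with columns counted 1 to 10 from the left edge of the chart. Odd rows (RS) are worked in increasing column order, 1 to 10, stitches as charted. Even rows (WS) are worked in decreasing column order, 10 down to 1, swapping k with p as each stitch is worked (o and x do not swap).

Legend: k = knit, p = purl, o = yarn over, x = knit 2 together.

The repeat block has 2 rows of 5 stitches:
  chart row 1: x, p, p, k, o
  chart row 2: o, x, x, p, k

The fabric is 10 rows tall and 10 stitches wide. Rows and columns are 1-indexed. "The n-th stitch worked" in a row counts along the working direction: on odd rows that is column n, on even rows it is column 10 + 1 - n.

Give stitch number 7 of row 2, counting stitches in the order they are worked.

For row 2: chart row = ((2-1) mod 2) + 1 = 2; this is a WS (even) row.
Chart row 2 tiled across columns 1-10: o x x p k o x x p k
Wrong side: read the tiled row from column 10 down to 1 and exchange k with p (leave o, x).
Row 2 as worked: p k x x o p k x x o
Stitch 7 in working order -> k

== STITCH ==
k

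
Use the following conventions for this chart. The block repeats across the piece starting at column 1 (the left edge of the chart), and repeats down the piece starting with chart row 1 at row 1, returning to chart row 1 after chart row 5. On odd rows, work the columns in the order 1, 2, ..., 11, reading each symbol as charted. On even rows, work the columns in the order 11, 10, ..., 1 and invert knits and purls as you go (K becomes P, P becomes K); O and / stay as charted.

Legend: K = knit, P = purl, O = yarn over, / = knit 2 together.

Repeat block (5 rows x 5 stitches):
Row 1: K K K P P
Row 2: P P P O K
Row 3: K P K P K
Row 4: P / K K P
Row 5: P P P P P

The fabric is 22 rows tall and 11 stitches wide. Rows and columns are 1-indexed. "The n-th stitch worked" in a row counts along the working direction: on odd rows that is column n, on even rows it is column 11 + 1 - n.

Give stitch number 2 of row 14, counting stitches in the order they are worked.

Row 14: (14-1) mod 5 = 3, so use chart row 4. Even row -> WS.
Chart row 4 tiled across columns 1-11: P / K K P P / K K P P
Wrong side: read the tiled row from column 11 down to 1 and exchange K with P (leave O, /).
Row 14 as worked: K K P P / K K P P / K
Counting 2 along the worked row gives K.

== STITCH ==
K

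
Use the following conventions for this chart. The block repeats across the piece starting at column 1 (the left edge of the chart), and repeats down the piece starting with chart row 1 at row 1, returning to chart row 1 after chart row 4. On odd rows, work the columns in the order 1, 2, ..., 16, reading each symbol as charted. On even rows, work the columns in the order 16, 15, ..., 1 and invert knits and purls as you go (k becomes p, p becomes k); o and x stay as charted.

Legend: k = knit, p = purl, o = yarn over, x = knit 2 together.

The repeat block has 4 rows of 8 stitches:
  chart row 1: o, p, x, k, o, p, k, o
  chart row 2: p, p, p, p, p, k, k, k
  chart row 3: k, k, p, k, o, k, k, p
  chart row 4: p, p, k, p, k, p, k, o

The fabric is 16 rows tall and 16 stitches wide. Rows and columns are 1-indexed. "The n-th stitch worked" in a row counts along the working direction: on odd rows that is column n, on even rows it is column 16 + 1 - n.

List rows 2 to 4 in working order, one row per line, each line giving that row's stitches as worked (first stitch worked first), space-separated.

== ROWS AS WORKED ==
p p p k k k k k p p p k k k k k
k k p k o k k p k k p k o k k p
o p k p k p k k o p k p k p k k

Derivation:
Row 2: chart row 2, WS - tiled (columns 1-16): p p p p p k k k p p p p p k k k; work from column 16 back to 1 with k<->p swapped.
Row 3: chart row 3, RS - tile across columns 1-16 and work as-is.
Row 4: chart row 4, WS - tiled (columns 1-16): p p k p k p k o p p k p k p k o; work from column 16 back to 1 with k<->p swapped.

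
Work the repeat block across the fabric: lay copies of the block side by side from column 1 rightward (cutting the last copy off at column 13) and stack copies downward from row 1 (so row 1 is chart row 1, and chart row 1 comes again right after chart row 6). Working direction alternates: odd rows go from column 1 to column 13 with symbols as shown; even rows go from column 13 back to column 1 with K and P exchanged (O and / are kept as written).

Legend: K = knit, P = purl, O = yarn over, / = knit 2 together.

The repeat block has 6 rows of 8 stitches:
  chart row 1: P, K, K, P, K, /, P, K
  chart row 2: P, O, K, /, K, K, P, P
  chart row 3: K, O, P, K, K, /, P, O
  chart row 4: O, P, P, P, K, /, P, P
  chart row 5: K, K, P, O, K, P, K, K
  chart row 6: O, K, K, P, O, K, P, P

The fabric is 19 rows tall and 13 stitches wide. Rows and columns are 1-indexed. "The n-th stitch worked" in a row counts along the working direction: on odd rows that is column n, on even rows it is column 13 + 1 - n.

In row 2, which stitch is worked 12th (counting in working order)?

Row 2: (2-1) mod 6 = 1, so use chart row 2. Even row -> WS.
Chart row 2 tiled across columns 1-13: P O K / K K P P P O K / K
WS row: flip the tiled sequence (start at column 13) and apply K<->P; O and / stay.
Row 2 as worked: P / P O K K K P P / P O K
The 12th stitch worked is O.

Result:
O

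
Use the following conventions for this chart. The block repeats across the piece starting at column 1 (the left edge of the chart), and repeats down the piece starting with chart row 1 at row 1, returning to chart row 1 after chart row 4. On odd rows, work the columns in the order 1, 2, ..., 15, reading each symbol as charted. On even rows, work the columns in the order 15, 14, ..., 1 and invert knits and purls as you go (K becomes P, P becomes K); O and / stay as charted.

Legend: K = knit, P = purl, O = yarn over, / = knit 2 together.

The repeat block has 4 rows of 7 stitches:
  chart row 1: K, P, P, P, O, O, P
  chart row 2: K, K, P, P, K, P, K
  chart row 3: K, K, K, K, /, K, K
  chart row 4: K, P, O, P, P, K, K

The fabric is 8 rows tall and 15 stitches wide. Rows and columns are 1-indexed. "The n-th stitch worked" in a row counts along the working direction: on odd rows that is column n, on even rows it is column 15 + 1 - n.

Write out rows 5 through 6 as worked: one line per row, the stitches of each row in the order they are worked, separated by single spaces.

Row 5: chart row 1, RS - tile across columns 1-15 and work as-is.
Row 6: chart row 2, WS - tiled (columns 1-15): K K P P K P K K K P P K P K K; work from column 15 back to 1 with K<->P swapped.

Rows as worked:
K P P P O O P K P P P O O P K
P P K P K K P P P K P K K P P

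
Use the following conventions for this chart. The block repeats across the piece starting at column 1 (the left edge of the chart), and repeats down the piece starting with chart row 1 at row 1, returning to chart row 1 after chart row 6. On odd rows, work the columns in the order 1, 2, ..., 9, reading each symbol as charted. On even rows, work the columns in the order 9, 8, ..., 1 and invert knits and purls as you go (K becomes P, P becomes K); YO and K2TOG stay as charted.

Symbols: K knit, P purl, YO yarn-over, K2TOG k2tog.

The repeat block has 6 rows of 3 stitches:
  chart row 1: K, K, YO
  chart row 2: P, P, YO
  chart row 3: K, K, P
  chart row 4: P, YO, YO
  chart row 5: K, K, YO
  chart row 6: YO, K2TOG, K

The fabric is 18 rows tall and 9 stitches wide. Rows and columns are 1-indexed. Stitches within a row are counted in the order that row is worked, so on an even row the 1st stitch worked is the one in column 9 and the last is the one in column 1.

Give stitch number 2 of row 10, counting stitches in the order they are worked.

== STITCH ==
YO

Derivation:
Row 10: (10-1) mod 6 = 3, so use chart row 4. Even row -> WS.
Chart row 4 tiled across columns 1-9: P YO YO P YO YO P YO YO
WS: work from column 9 back to column 1 (reverse the tiled row), swapping K<->P (YO and K2TOG unchanged).
Row 10 as worked: YO YO K YO YO K YO YO K
Counting 2 along the worked row gives YO.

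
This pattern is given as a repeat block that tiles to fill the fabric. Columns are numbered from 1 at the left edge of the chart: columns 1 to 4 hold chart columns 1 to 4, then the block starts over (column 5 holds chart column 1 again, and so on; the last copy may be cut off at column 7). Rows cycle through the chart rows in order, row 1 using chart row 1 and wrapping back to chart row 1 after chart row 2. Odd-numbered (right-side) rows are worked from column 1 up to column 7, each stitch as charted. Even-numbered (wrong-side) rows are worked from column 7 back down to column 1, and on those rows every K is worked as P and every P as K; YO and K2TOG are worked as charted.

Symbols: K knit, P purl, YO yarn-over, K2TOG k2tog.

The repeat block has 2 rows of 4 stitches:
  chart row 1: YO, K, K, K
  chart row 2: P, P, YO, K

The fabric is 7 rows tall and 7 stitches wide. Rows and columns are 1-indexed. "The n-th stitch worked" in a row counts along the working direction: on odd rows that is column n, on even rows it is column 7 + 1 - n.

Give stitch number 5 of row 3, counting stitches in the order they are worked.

Row 3 uses chart row ((3-1) mod 2)+1 = 1. Row 3 is odd, so RS.
Chart row 1 tiled across columns 1-7: YO K K K YO K K
RS row: no reversal, no swap; stitch n worked = column n.
Counting 5 along the worked row gives YO.

== STITCH ==
YO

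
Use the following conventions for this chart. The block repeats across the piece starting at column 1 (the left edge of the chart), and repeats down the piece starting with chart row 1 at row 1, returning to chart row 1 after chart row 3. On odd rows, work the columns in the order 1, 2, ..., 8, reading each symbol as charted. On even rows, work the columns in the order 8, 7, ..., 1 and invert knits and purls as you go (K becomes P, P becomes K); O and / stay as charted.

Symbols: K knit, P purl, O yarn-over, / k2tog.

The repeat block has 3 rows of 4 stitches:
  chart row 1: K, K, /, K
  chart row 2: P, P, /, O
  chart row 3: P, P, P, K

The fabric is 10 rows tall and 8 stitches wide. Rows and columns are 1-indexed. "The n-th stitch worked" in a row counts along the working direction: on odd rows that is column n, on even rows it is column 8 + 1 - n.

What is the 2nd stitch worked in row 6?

Stitch:
K

Derivation:
For row 6: chart row = ((6-1) mod 3) + 1 = 3; this is a WS (even) row.
Chart row 3 tiled across columns 1-8: P P P K P P P K
Wrong side: read the tiled row from column 8 down to 1 and exchange K with P (leave O, /).
Row 6 as worked: P K K K P K K K
Stitch 2 in working order -> K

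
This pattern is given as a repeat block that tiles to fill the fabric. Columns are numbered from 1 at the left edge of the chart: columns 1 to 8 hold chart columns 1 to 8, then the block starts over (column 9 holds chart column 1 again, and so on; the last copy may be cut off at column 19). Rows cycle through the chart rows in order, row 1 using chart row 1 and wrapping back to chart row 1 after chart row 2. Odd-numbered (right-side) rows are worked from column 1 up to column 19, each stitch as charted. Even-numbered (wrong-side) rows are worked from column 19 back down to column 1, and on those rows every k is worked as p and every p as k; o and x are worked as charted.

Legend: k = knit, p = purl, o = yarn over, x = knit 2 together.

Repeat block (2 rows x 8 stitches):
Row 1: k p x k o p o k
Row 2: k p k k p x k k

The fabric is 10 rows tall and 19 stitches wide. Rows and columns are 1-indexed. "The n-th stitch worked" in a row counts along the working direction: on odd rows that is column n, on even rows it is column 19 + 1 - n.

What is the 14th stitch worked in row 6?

Row 6 uses chart row ((6-1) mod 2)+1 = 2. Row 6 is even, so WS.
Chart row 2 tiled across columns 1-19: k p k k p x k k k p k k p x k k k p k
Wrong side: read the tiled row from column 19 down to 1 and exchange k with p (leave o, x).
Row 6 as worked: p k p p p x k p p k p p p x k p p k p
Stitch 14 in working order -> x

Stitch:
x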